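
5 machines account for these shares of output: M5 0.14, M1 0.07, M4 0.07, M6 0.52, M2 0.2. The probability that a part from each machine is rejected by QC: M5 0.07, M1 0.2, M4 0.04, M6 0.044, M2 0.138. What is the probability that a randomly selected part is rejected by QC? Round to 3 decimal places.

0.077

By Bayes' rule, posterior ∝ prior × likelihood:
  M5: 0.14 × 0.07 = 0.0098
  M1: 0.07 × 0.2 = 0.014
  M4: 0.07 × 0.04 = 0.0028
  M6: 0.52 × 0.044 = 0.02288
  M2: 0.2 × 0.138 = 0.0276
P(rejected) = 0.0098 + 0.014 + 0.0028 + 0.02288 + 0.0276 = 0.07708 → 0.077.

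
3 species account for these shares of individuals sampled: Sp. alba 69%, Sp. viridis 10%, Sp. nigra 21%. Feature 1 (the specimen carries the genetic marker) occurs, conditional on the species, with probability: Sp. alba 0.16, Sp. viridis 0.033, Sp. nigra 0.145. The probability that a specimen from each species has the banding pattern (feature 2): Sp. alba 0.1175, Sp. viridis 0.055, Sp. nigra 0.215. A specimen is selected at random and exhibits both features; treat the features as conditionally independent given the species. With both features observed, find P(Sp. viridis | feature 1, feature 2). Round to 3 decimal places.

0.009

By Bayes' rule, posterior ∝ prior × likelihood:
  Sp. alba: 0.69 × 0.16 × 0.1175 = 0.012972
  Sp. viridis: 0.1 × 0.033 × 0.055 = 0.0001815
  Sp. nigra: 0.21 × 0.145 × 0.215 = 0.00654675
Sum = 0.01970025.
P(Sp. viridis | evidence) = 0.0001815 / 0.01970025 ≈ 0.009.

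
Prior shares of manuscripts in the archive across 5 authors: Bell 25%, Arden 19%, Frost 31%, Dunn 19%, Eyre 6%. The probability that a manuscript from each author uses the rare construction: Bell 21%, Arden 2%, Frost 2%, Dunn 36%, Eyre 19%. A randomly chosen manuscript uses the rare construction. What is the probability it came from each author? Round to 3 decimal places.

Bell 0.369, Arden 0.027, Frost 0.044, Dunn 0.481, Eyre 0.080

Compute prior × likelihood for every hypothesis:
  Bell: 0.25 × 0.21 = 0.0525
  Arden: 0.19 × 0.02 = 0.0038
  Frost: 0.31 × 0.02 = 0.0062
  Dunn: 0.19 × 0.36 = 0.0684
  Eyre: 0.06 × 0.19 = 0.0114
Total = 0.1423.
P(Bell | rare-form) = 0.0525/0.1423 ≈ 0.369
P(Arden | rare-form) = 0.0038/0.1423 ≈ 0.027
P(Frost | rare-form) = 0.0062/0.1423 ≈ 0.044
P(Dunn | rare-form) = 0.0684/0.1423 ≈ 0.481
P(Eyre | rare-form) = 0.0114/0.1423 ≈ 0.080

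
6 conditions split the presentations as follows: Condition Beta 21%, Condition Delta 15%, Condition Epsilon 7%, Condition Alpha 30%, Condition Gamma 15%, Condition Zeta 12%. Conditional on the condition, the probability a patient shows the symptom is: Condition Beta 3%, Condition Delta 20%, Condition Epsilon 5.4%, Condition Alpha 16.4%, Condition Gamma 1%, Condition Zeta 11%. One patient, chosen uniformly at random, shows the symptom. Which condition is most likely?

Condition Alpha

Prior × likelihood for each hypothesis:
  Condition Beta: 0.21 × 0.03 = 0.0063
  Condition Delta: 0.15 × 0.2 = 0.03
  Condition Epsilon: 0.07 × 0.054 = 0.00378
  Condition Alpha: 0.3 × 0.164 = 0.0492
  Condition Gamma: 0.15 × 0.01 = 0.0015
  Condition Zeta: 0.12 × 0.11 = 0.0132
Sum = 0.10398.
Largest term belongs to Condition Alpha, so Condition Alpha is most probable.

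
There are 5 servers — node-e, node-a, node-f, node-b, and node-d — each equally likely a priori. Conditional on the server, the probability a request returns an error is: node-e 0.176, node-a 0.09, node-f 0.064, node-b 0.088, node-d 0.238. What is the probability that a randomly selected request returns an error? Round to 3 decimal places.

0.131

Since the prior is uniform, the posterior is proportional to the likelihood:
  node-e: 0.176
  node-a: 0.09
  node-f: 0.064
  node-b: 0.088
  node-d: 0.238
P(error) = (1/5) × (0.176 + 0.09 + 0.064 + 0.088 + 0.238) = 0.656/5 ≈ 0.131.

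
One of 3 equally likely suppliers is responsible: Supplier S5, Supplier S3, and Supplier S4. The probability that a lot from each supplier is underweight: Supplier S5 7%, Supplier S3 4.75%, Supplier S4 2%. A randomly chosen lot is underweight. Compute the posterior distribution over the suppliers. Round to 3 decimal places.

Supplier S5 0.509, Supplier S3 0.345, Supplier S4 0.145

With a uniform prior (1/3 each), posterior ∝ likelihood:
  Supplier S5: 0.07
  Supplier S3: 0.0475
  Supplier S4: 0.02
Normalizing constant = 0.1375.
P(Supplier S5 | underweight) = 0.07/0.1375 ≈ 0.509
P(Supplier S3 | underweight) = 0.0475/0.1375 ≈ 0.345
P(Supplier S4 | underweight) = 0.02/0.1375 ≈ 0.145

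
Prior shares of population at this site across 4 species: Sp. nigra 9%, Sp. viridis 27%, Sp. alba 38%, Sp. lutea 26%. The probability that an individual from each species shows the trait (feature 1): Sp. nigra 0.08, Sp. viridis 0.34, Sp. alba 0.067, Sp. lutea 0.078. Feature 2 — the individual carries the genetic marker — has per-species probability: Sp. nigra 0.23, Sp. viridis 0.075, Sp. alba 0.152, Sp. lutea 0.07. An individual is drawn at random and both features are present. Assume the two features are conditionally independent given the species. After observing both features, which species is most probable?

Sp. viridis

Compute prior × likelihood for every hypothesis:
  Sp. nigra: 0.09 × 0.08 × 0.23 = 0.001656
  Sp. viridis: 0.27 × 0.34 × 0.075 = 0.006885
  Sp. alba: 0.38 × 0.067 × 0.152 = 0.00386992
  Sp. lutea: 0.26 × 0.078 × 0.07 = 0.0014196
Total = 0.01383052.
Largest term belongs to Sp. viridis, so Sp. viridis is most probable.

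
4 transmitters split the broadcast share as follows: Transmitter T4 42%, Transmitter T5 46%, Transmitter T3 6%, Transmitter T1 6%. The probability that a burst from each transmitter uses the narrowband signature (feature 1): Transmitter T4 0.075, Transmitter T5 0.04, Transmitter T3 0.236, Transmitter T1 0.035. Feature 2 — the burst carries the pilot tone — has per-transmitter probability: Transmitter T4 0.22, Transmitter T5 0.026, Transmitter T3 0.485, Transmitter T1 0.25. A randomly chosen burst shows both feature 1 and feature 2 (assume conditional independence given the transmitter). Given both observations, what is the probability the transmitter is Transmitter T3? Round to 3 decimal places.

Compute prior × likelihood for every hypothesis:
  Transmitter T4: 0.42 × 0.075 × 0.22 = 0.00693
  Transmitter T5: 0.46 × 0.04 × 0.026 = 0.0004784
  Transmitter T3: 0.06 × 0.236 × 0.485 = 0.0068676
  Transmitter T1: 0.06 × 0.035 × 0.25 = 0.000525
Normalizing constant = 0.014801.
P(Transmitter T3 | evidence) = 0.0068676 / 0.014801 ≈ 0.464.

0.464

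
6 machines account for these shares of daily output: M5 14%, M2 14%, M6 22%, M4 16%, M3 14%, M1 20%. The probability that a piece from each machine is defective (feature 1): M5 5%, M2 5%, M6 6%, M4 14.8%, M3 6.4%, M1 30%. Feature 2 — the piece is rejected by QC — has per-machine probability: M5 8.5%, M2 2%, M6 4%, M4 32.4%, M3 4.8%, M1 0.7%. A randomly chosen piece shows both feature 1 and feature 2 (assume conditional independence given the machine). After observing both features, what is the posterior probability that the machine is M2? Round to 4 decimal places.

0.0143

Unnormalized posteriors (prior × likelihood):
  M5: 0.14 × 0.05 × 0.085 = 0.000595
  M2: 0.14 × 0.05 × 0.02 = 0.00014
  M6: 0.22 × 0.06 × 0.04 = 0.000528
  M4: 0.16 × 0.148 × 0.324 = 0.00767232
  M3: 0.14 × 0.064 × 0.048 = 0.00043008
  M1: 0.2 × 0.3 × 0.007 = 0.00042
Total = 0.0097854.
P(M2 | evidence) = 0.00014 / 0.0097854 ≈ 0.0143.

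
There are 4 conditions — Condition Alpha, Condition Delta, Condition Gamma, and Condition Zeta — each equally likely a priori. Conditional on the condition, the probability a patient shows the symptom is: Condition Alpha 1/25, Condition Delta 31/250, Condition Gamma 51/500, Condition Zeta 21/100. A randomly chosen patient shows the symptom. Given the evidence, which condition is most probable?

Since the prior is uniform, the posterior is proportional to the likelihood:
  Condition Alpha: 0.04
  Condition Delta: 0.124
  Condition Gamma: 0.102
  Condition Zeta: 0.21
Sum = 0.476.
Largest term belongs to Condition Zeta, so Condition Zeta is most probable.

Condition Zeta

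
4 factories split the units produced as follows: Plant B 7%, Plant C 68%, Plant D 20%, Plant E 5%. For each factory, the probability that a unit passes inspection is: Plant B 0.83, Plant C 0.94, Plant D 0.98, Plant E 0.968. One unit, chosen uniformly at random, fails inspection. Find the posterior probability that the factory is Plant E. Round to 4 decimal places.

0.0274

Taking complements, P(nonconforming | each) = Plant B 0.17, Plant C 0.06, Plant D 0.02, Plant E 0.032.
Compute prior × likelihood for every hypothesis:
  Plant B: 0.07 × 0.17 = 0.0119
  Plant C: 0.68 × 0.06 = 0.0408
  Plant D: 0.2 × 0.02 = 0.004
  Plant E: 0.05 × 0.032 = 0.0016
Total = 0.0583.
P(Plant E | evidence) = 0.0016 / 0.0583 ≈ 0.0274.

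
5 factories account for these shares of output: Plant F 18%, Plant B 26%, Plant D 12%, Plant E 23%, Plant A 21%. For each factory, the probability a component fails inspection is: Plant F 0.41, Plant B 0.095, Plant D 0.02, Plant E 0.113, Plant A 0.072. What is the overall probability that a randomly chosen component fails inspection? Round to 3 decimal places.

0.142

By Bayes' rule, posterior ∝ prior × likelihood:
  Plant F: 0.18 × 0.41 = 0.0738
  Plant B: 0.26 × 0.095 = 0.0247
  Plant D: 0.12 × 0.02 = 0.0024
  Plant E: 0.23 × 0.113 = 0.02599
  Plant A: 0.21 × 0.072 = 0.01512
P(nonconforming) = 0.0738 + 0.0247 + 0.0024 + 0.02599 + 0.01512 = 0.14201 → 0.142.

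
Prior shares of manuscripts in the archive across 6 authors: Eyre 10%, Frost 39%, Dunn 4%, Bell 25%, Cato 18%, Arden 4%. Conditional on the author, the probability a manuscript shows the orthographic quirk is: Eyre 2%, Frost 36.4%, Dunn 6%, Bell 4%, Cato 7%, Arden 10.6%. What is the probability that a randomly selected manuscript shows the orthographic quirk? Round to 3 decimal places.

By Bayes' rule, posterior ∝ prior × likelihood:
  Eyre: 0.1 × 0.02 = 0.002
  Frost: 0.39 × 0.364 = 0.14196
  Dunn: 0.04 × 0.06 = 0.0024
  Bell: 0.25 × 0.04 = 0.01
  Cato: 0.18 × 0.07 = 0.0126
  Arden: 0.04 × 0.106 = 0.00424
P(quirk) = 0.002 + 0.14196 + 0.0024 + 0.01 + 0.0126 + 0.00424 = 0.1732 → 0.173.

0.173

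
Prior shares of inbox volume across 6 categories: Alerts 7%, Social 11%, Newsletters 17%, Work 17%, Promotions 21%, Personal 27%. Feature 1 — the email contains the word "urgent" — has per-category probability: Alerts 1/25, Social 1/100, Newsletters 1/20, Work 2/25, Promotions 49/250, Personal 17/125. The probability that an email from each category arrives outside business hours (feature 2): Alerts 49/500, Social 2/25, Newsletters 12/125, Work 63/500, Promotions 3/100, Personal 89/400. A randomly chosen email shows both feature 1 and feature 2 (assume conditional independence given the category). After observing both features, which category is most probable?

Personal

Compute prior × likelihood for every hypothesis:
  Alerts: 0.07 × 0.04 × 0.098 = 0.0002744
  Social: 0.11 × 0.01 × 0.08 = 0.000088
  Newsletters: 0.17 × 0.05 × 0.096 = 0.000816
  Work: 0.17 × 0.08 × 0.126 = 0.0017136
  Promotions: 0.21 × 0.196 × 0.03 = 0.0012348
  Personal: 0.27 × 0.136 × 0.2225 = 0.0081702
Sum = 0.012297.
Largest term belongs to Personal, so Personal is most probable.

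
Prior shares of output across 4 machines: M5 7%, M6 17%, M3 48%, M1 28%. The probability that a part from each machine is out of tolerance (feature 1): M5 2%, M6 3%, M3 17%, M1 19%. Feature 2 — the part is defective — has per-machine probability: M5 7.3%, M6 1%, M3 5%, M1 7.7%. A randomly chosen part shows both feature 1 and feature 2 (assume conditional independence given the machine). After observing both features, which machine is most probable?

Unnormalized posteriors (prior × likelihood):
  M5: 0.07 × 0.02 × 0.073 = 0.0001022
  M6: 0.17 × 0.03 × 0.01 = 0.000051
  M3: 0.48 × 0.17 × 0.05 = 0.00408
  M1: 0.28 × 0.19 × 0.077 = 0.0040964
Total = 0.0083296.
Largest term belongs to M1, so M1 is most probable.

M1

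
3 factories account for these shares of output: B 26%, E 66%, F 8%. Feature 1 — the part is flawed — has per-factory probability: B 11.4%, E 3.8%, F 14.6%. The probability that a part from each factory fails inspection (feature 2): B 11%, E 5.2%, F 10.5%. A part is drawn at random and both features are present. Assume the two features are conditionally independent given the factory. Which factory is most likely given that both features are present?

B

Compute prior × likelihood for every hypothesis:
  B: 0.26 × 0.114 × 0.11 = 0.0032604
  E: 0.66 × 0.038 × 0.052 = 0.00130416
  F: 0.08 × 0.146 × 0.105 = 0.0012264
Normalizing constant = 0.00579096.
Largest term belongs to B, so B is most probable.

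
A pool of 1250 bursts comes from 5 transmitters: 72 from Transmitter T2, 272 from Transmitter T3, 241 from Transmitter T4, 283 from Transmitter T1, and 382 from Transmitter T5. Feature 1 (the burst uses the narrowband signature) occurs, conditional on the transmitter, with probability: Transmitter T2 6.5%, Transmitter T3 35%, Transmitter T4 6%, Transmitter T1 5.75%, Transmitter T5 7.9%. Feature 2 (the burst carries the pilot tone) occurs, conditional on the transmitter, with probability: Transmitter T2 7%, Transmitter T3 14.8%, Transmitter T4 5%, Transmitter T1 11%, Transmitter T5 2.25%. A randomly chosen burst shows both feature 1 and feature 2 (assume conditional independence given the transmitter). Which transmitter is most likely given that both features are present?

Transmitter T3

Compute prior × likelihood for every hypothesis:
  Transmitter T2: 0.0576 × 0.065 × 0.07 = 0.00026208
  Transmitter T3: 0.2176 × 0.35 × 0.148 = 0.01127168
  Transmitter T4: 0.1928 × 0.06 × 0.05 = 0.0005784
  Transmitter T1: 0.2264 × 0.0575 × 0.11 = 0.00143198
  Transmitter T5: 0.3056 × 0.079 × 0.0225 = 0.000543204
Total = 0.014087344.
Largest term belongs to Transmitter T3, so Transmitter T3 is most probable.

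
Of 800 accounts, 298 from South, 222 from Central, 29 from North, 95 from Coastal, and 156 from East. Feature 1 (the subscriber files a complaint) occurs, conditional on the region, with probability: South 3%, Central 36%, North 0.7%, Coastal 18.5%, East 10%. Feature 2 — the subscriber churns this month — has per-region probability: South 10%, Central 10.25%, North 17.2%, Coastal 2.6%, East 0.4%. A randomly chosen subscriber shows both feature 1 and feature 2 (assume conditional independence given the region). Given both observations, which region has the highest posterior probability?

Central

Compute prior × likelihood for every hypothesis:
  South: 0.3725 × 0.03 × 0.1 = 0.0011175
  Central: 0.2775 × 0.36 × 0.1025 = 0.01023975
  North: 0.03625 × 0.007 × 0.172 = 0.000043645
  Coastal: 0.11875 × 0.185 × 0.026 = 0.0005711875
  East: 0.195 × 0.1 × 0.004 = 0.000078
Normalizing constant = 0.0120500825.
Largest term belongs to Central, so Central is most probable.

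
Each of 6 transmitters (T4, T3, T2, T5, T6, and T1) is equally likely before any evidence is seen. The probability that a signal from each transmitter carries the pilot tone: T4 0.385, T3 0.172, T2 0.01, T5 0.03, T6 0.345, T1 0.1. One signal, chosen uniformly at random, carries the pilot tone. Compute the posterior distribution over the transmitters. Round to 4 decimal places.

With a uniform prior (1/6 each), posterior ∝ likelihood:
  T4: 0.385
  T3: 0.172
  T2: 0.01
  T5: 0.03
  T6: 0.345
  T1: 0.1
Normalizing constant = 1.042.
P(T4 | pilot) = 0.385/1.042 ≈ 0.3695
P(T3 | pilot) = 0.172/1.042 ≈ 0.1651
P(T2 | pilot) = 0.01/1.042 ≈ 0.0096
P(T5 | pilot) = 0.03/1.042 ≈ 0.0288
P(T6 | pilot) = 0.345/1.042 ≈ 0.3311
P(T1 | pilot) = 0.1/1.042 ≈ 0.0960

T4 0.3695, T3 0.1651, T2 0.0096, T5 0.0288, T6 0.3311, T1 0.0960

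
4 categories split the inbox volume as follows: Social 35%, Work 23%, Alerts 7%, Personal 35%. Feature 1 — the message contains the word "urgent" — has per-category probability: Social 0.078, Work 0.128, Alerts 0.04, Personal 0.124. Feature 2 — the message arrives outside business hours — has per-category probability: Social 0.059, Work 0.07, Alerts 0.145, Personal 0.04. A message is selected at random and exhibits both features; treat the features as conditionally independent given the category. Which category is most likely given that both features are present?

Prior × likelihood for each hypothesis:
  Social: 0.35 × 0.078 × 0.059 = 0.0016107
  Work: 0.23 × 0.128 × 0.07 = 0.0020608
  Alerts: 0.07 × 0.04 × 0.145 = 0.000406
  Personal: 0.35 × 0.124 × 0.04 = 0.001736
Sum = 0.0058135.
Largest term belongs to Work, so Work is most probable.

Work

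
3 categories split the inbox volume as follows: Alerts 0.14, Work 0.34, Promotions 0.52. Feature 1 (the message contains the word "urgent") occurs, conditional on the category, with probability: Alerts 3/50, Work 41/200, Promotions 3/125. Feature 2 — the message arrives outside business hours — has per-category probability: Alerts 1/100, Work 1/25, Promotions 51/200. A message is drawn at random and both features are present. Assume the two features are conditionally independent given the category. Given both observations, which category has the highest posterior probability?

Compute prior × likelihood for every hypothesis:
  Alerts: 0.14 × 0.06 × 0.01 = 0.000084
  Work: 0.34 × 0.205 × 0.04 = 0.002788
  Promotions: 0.52 × 0.024 × 0.255 = 0.0031824
Normalizing constant = 0.0060544.
Largest term belongs to Promotions, so Promotions is most probable.

Promotions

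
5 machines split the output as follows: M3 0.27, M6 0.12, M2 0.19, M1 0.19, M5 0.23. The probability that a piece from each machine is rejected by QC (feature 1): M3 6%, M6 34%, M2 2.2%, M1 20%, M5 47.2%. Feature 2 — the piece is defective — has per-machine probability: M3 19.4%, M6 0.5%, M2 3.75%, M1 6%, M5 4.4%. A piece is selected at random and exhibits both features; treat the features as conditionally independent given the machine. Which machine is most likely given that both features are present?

M5

Unnormalized posteriors (prior × likelihood):
  M3: 0.27 × 0.06 × 0.194 = 0.0031428
  M6: 0.12 × 0.34 × 0.005 = 0.000204
  M2: 0.19 × 0.022 × 0.0375 = 0.00015675
  M1: 0.19 × 0.2 × 0.06 = 0.00228
  M5: 0.23 × 0.472 × 0.044 = 0.00477664
Sum = 0.01056019.
Largest term belongs to M5, so M5 is most probable.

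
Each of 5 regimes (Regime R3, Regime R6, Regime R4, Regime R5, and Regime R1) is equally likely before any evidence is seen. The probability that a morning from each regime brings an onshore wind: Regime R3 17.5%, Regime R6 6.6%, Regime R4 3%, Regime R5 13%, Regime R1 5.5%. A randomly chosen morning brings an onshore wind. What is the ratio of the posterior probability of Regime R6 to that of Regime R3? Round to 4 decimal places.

0.3771

Since the prior is uniform, the posterior is proportional to the likelihood:
  Regime R3: 0.175
  Regime R6: 0.066
  Regime R4: 0.03
  Regime R5: 0.13
  Regime R1: 0.055
Sum = 0.456.
The ratio is 0.066 / 0.175 (the normalizer cancels) = 0.3771.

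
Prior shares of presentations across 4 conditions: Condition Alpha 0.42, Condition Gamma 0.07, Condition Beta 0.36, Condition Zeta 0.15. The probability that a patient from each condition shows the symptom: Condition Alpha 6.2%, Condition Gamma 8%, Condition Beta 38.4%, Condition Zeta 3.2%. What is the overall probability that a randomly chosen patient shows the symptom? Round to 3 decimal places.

0.175

Compute prior × likelihood for every hypothesis:
  Condition Alpha: 0.42 × 0.062 = 0.02604
  Condition Gamma: 0.07 × 0.08 = 0.0056
  Condition Beta: 0.36 × 0.384 = 0.13824
  Condition Zeta: 0.15 × 0.032 = 0.0048
P(symptomatic) = 0.02604 + 0.0056 + 0.13824 + 0.0048 = 0.17468 → 0.175.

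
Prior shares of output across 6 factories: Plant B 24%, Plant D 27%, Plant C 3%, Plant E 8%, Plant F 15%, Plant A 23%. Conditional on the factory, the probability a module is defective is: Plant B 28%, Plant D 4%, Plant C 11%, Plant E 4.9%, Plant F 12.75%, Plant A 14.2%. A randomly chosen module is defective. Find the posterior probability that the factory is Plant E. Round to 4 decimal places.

0.0286

Compute prior × likelihood for every hypothesis:
  Plant B: 0.24 × 0.28 = 0.0672
  Plant D: 0.27 × 0.04 = 0.0108
  Plant C: 0.03 × 0.11 = 0.0033
  Plant E: 0.08 × 0.049 = 0.00392
  Plant F: 0.15 × 0.1275 = 0.019125
  Plant A: 0.23 × 0.142 = 0.03266
Normalizing constant = 0.137005.
P(Plant E | evidence) = 0.00392 / 0.137005 ≈ 0.0286.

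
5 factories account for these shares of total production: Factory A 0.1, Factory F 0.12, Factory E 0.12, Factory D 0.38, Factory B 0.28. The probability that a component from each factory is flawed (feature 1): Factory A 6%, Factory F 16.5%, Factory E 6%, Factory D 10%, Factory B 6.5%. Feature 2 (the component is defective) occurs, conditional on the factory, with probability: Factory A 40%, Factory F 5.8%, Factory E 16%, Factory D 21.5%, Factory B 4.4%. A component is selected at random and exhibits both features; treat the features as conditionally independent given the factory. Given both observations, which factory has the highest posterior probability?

Prior × likelihood for each hypothesis:
  Factory A: 0.1 × 0.06 × 0.4 = 0.0024
  Factory F: 0.12 × 0.165 × 0.058 = 0.0011484
  Factory E: 0.12 × 0.06 × 0.16 = 0.001152
  Factory D: 0.38 × 0.1 × 0.215 = 0.00817
  Factory B: 0.28 × 0.065 × 0.044 = 0.0008008
Sum = 0.0136712.
Largest term belongs to Factory D, so Factory D is most probable.

Factory D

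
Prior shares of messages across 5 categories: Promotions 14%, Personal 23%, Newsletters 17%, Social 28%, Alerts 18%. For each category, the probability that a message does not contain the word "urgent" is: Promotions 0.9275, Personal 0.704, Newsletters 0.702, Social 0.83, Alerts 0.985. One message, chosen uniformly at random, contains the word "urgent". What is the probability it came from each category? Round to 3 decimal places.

Promotions 0.057, Personal 0.380, Newsletters 0.283, Social 0.266, Alerts 0.015

Taking complements, P(urgent-flag | each) = Promotions 0.0725, Personal 0.296, Newsletters 0.298, Social 0.17, Alerts 0.015.
By Bayes' rule, posterior ∝ prior × likelihood:
  Promotions: 0.14 × 0.0725 = 0.01015
  Personal: 0.23 × 0.296 = 0.06808
  Newsletters: 0.17 × 0.298 = 0.05066
  Social: 0.28 × 0.17 = 0.0476
  Alerts: 0.18 × 0.015 = 0.0027
Sum = 0.17919.
P(Promotions | urgent-flag) = 0.01015/0.17919 ≈ 0.057
P(Personal | urgent-flag) = 0.06808/0.17919 ≈ 0.380
P(Newsletters | urgent-flag) = 0.05066/0.17919 ≈ 0.283
P(Social | urgent-flag) = 0.0476/0.17919 ≈ 0.266
P(Alerts | urgent-flag) = 0.0027/0.17919 ≈ 0.015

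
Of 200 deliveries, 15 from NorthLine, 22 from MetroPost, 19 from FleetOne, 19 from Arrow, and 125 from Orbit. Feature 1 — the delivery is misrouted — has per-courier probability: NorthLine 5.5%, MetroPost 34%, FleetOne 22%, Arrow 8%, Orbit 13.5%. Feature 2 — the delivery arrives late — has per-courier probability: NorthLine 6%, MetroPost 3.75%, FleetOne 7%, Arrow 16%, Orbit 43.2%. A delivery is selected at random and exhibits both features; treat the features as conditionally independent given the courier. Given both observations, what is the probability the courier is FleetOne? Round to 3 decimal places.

0.036

Unnormalized posteriors (prior × likelihood):
  NorthLine: 0.075 × 0.055 × 0.06 = 0.0002475
  MetroPost: 0.11 × 0.34 × 0.0375 = 0.0014025
  FleetOne: 0.095 × 0.22 × 0.07 = 0.001463
  Arrow: 0.095 × 0.08 × 0.16 = 0.001216
  Orbit: 0.625 × 0.135 × 0.432 = 0.03645
Sum = 0.040779.
P(FleetOne | evidence) = 0.001463 / 0.040779 ≈ 0.036.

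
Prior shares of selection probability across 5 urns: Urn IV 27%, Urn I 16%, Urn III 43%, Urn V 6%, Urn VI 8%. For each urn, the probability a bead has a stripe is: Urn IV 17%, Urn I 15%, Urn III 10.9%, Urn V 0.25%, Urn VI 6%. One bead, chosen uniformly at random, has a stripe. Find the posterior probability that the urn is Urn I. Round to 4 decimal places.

0.1972

Unnormalized posteriors (prior × likelihood):
  Urn IV: 0.27 × 0.17 = 0.0459
  Urn I: 0.16 × 0.15 = 0.024
  Urn III: 0.43 × 0.109 = 0.04687
  Urn V: 0.06 × 0.0025 = 0.00015
  Urn VI: 0.08 × 0.06 = 0.0048
Sum = 0.12172.
P(Urn I | evidence) = 0.024 / 0.12172 ≈ 0.1972.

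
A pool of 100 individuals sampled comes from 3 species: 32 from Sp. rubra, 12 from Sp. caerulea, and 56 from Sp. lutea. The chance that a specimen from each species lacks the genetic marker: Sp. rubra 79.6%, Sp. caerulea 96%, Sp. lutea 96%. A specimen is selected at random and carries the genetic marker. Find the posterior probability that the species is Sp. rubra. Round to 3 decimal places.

Taking complements, P(marker | each) = Sp. rubra 0.204, Sp. caerulea 0.04, Sp. lutea 0.04.
Compute prior × likelihood for every hypothesis:
  Sp. rubra: 0.32 × 0.204 = 0.06528
  Sp. caerulea: 0.12 × 0.04 = 0.0048
  Sp. lutea: 0.56 × 0.04 = 0.0224
Sum = 0.09248.
P(Sp. rubra | evidence) = 0.06528 / 0.09248 ≈ 0.706.

0.706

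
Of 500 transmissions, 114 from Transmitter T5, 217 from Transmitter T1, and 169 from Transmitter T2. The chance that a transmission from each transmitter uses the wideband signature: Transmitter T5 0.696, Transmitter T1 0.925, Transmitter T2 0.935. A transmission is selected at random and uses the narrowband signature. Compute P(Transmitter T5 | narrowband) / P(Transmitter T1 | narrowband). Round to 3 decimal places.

2.129

Taking complements, P(narrowband | each) = Transmitter T5 0.304, Transmitter T1 0.075, Transmitter T2 0.065.
Unnormalized posteriors (prior × likelihood):
  Transmitter T5: 0.228 × 0.304 = 0.069312
  Transmitter T1: 0.434 × 0.075 = 0.03255
  Transmitter T2: 0.338 × 0.065 = 0.02197
Normalizing constant = 0.123832.
The ratio is 0.069312 / 0.03255 (the normalizer cancels) = 2.129.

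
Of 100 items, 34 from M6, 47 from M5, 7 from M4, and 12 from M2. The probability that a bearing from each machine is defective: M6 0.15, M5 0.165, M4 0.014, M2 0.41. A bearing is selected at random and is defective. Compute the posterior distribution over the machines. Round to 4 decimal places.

Unnormalized posteriors (prior × likelihood):
  M6: 0.34 × 0.15 = 0.051
  M5: 0.47 × 0.165 = 0.07755
  M4: 0.07 × 0.014 = 0.00098
  M2: 0.12 × 0.41 = 0.0492
Total = 0.17873.
P(M6 | defective) = 0.051/0.17873 ≈ 0.2853
P(M5 | defective) = 0.07755/0.17873 ≈ 0.4339
P(M4 | defective) = 0.00098/0.17873 ≈ 0.0055
P(M2 | defective) = 0.0492/0.17873 ≈ 0.2753

M6 0.2853, M5 0.4339, M4 0.0055, M2 0.2753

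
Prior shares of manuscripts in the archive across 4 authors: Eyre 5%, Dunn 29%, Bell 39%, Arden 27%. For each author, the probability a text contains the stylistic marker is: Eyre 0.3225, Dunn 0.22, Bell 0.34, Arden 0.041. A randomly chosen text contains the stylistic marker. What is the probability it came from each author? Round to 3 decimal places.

Eyre 0.072, Dunn 0.285, Bell 0.593, Arden 0.050

Unnormalized posteriors (prior × likelihood):
  Eyre: 0.05 × 0.3225 = 0.016125
  Dunn: 0.29 × 0.22 = 0.0638
  Bell: 0.39 × 0.34 = 0.1326
  Arden: 0.27 × 0.041 = 0.01107
Normalizing constant = 0.223595.
P(Eyre | marker) = 0.016125/0.223595 ≈ 0.072
P(Dunn | marker) = 0.0638/0.223595 ≈ 0.285
P(Bell | marker) = 0.1326/0.223595 ≈ 0.593
P(Arden | marker) = 0.01107/0.223595 ≈ 0.050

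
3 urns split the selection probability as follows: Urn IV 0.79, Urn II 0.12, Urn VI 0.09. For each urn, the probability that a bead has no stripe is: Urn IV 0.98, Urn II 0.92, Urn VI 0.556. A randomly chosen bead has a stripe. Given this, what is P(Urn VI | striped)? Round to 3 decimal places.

0.611

Taking complements, P(striped | each) = Urn IV 0.02, Urn II 0.08, Urn VI 0.444.
Compute prior × likelihood for every hypothesis:
  Urn IV: 0.79 × 0.02 = 0.0158
  Urn II: 0.12 × 0.08 = 0.0096
  Urn VI: 0.09 × 0.444 = 0.03996
Total = 0.06536.
P(Urn VI | evidence) = 0.03996 / 0.06536 ≈ 0.611.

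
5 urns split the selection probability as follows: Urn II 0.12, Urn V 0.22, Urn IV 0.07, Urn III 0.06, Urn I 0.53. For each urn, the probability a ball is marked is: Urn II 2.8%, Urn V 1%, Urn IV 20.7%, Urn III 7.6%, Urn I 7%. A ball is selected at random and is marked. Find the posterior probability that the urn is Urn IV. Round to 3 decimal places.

Unnormalized posteriors (prior × likelihood):
  Urn II: 0.12 × 0.028 = 0.00336
  Urn V: 0.22 × 0.01 = 0.0022
  Urn IV: 0.07 × 0.207 = 0.01449
  Urn III: 0.06 × 0.076 = 0.00456
  Urn I: 0.53 × 0.07 = 0.0371
Sum = 0.06171.
P(Urn IV | evidence) = 0.01449 / 0.06171 ≈ 0.235.

0.235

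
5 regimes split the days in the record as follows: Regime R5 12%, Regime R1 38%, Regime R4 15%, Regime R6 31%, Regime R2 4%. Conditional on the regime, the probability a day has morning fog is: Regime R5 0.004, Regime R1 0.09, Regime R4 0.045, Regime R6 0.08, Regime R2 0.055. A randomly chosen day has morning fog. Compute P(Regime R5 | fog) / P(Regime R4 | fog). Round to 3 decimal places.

0.071

Prior × likelihood for each hypothesis:
  Regime R5: 0.12 × 0.004 = 0.00048
  Regime R1: 0.38 × 0.09 = 0.0342
  Regime R4: 0.15 × 0.045 = 0.00675
  Regime R6: 0.31 × 0.08 = 0.0248
  Regime R2: 0.04 × 0.055 = 0.0022
Sum = 0.06843.
The ratio is 0.00048 / 0.00675 (the normalizer cancels) = 0.071.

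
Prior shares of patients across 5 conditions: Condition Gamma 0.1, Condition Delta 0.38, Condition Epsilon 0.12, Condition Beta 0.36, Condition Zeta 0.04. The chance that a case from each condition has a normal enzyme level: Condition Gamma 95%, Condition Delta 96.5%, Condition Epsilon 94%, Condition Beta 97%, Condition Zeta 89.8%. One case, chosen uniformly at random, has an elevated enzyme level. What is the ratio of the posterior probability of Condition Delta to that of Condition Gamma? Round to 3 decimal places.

Taking complements, P(elevated | each) = Condition Gamma 0.05, Condition Delta 0.035, Condition Epsilon 0.06, Condition Beta 0.03, Condition Zeta 0.102.
Unnormalized posteriors (prior × likelihood):
  Condition Gamma: 0.1 × 0.05 = 0.005
  Condition Delta: 0.38 × 0.035 = 0.0133
  Condition Epsilon: 0.12 × 0.06 = 0.0072
  Condition Beta: 0.36 × 0.03 = 0.0108
  Condition Zeta: 0.04 × 0.102 = 0.00408
Total = 0.04038.
The ratio is 0.0133 / 0.005 (the normalizer cancels) = 2.660.

2.660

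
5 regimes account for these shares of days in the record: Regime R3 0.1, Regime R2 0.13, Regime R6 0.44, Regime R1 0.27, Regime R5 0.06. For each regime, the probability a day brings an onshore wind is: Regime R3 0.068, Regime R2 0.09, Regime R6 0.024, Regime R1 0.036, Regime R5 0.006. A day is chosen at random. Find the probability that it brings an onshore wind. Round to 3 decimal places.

0.039

Prior × likelihood for each hypothesis:
  Regime R3: 0.1 × 0.068 = 0.0068
  Regime R2: 0.13 × 0.09 = 0.0117
  Regime R6: 0.44 × 0.024 = 0.01056
  Regime R1: 0.27 × 0.036 = 0.00972
  Regime R5: 0.06 × 0.006 = 0.00036
P(onshore) = 0.0068 + 0.0117 + 0.01056 + 0.00972 + 0.00036 = 0.03914 → 0.039.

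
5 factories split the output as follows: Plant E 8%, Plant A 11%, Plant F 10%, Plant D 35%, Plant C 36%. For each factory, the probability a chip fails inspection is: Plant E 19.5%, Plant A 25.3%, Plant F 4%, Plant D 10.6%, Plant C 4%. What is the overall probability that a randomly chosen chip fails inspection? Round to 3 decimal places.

Compute prior × likelihood for every hypothesis:
  Plant E: 0.08 × 0.195 = 0.0156
  Plant A: 0.11 × 0.253 = 0.02783
  Plant F: 0.1 × 0.04 = 0.004
  Plant D: 0.35 × 0.106 = 0.0371
  Plant C: 0.36 × 0.04 = 0.0144
P(nonconforming) = 0.0156 + 0.02783 + 0.004 + 0.0371 + 0.0144 = 0.09893 → 0.099.

0.099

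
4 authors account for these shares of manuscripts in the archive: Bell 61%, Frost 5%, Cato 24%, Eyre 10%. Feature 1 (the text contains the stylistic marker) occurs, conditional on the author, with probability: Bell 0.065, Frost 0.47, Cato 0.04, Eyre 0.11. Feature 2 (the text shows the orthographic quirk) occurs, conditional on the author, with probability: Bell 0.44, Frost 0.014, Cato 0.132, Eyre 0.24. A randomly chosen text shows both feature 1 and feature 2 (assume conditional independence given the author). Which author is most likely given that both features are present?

Unnormalized posteriors (prior × likelihood):
  Bell: 0.61 × 0.065 × 0.44 = 0.017446
  Frost: 0.05 × 0.47 × 0.014 = 0.000329
  Cato: 0.24 × 0.04 × 0.132 = 0.0012672
  Eyre: 0.1 × 0.11 × 0.24 = 0.00264
Normalizing constant = 0.0216822.
Largest term belongs to Bell, so Bell is most probable.

Bell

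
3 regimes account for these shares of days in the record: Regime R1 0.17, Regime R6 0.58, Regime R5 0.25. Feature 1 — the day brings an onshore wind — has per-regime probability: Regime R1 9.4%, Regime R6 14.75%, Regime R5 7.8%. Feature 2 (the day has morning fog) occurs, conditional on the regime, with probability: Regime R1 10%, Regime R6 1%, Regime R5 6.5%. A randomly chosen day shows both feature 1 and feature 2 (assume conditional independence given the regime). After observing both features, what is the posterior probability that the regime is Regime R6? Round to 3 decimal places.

0.230

Compute prior × likelihood for every hypothesis:
  Regime R1: 0.17 × 0.094 × 0.1 = 0.001598
  Regime R6: 0.58 × 0.1475 × 0.01 = 0.0008555
  Regime R5: 0.25 × 0.078 × 0.065 = 0.0012675
Total = 0.003721.
P(Regime R6 | evidence) = 0.0008555 / 0.003721 ≈ 0.230.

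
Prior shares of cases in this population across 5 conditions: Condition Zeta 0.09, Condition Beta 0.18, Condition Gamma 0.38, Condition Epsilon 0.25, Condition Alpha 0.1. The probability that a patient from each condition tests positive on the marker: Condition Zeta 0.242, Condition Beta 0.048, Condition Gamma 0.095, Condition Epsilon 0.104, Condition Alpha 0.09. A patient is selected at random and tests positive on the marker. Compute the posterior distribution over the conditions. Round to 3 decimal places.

Prior × likelihood for each hypothesis:
  Condition Zeta: 0.09 × 0.242 = 0.02178
  Condition Beta: 0.18 × 0.048 = 0.00864
  Condition Gamma: 0.38 × 0.095 = 0.0361
  Condition Epsilon: 0.25 × 0.104 = 0.026
  Condition Alpha: 0.1 × 0.09 = 0.009
Sum = 0.10152.
P(Condition Zeta | marker-positive) = 0.02178/0.10152 ≈ 0.215
P(Condition Beta | marker-positive) = 0.00864/0.10152 ≈ 0.085
P(Condition Gamma | marker-positive) = 0.0361/0.10152 ≈ 0.356
P(Condition Epsilon | marker-positive) = 0.026/0.10152 ≈ 0.256
P(Condition Alpha | marker-positive) = 0.009/0.10152 ≈ 0.089

Condition Zeta 0.215, Condition Beta 0.085, Condition Gamma 0.356, Condition Epsilon 0.256, Condition Alpha 0.089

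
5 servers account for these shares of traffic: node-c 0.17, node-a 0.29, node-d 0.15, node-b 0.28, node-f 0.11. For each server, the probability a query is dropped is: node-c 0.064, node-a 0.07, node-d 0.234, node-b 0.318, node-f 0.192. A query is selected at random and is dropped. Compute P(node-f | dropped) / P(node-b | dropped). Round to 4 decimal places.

By Bayes' rule, posterior ∝ prior × likelihood:
  node-c: 0.17 × 0.064 = 0.01088
  node-a: 0.29 × 0.07 = 0.0203
  node-d: 0.15 × 0.234 = 0.0351
  node-b: 0.28 × 0.318 = 0.08904
  node-f: 0.11 × 0.192 = 0.02112
Normalizing constant = 0.17644.
The ratio is 0.02112 / 0.08904 (the normalizer cancels) = 0.2372.

0.2372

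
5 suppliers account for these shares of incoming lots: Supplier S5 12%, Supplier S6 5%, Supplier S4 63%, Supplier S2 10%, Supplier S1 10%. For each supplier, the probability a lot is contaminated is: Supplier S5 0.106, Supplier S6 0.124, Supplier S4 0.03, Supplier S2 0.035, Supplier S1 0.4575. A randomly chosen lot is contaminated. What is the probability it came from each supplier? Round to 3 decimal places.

Supplier S5 0.146, Supplier S6 0.071, Supplier S4 0.217, Supplier S2 0.040, Supplier S1 0.525

Prior × likelihood for each hypothesis:
  Supplier S5: 0.12 × 0.106 = 0.01272
  Supplier S6: 0.05 × 0.124 = 0.0062
  Supplier S4: 0.63 × 0.03 = 0.0189
  Supplier S2: 0.1 × 0.035 = 0.0035
  Supplier S1: 0.1 × 0.4575 = 0.04575
Sum = 0.08707.
P(Supplier S5 | contaminated) = 0.01272/0.08707 ≈ 0.146
P(Supplier S6 | contaminated) = 0.0062/0.08707 ≈ 0.071
P(Supplier S4 | contaminated) = 0.0189/0.08707 ≈ 0.217
P(Supplier S2 | contaminated) = 0.0035/0.08707 ≈ 0.040
P(Supplier S1 | contaminated) = 0.04575/0.08707 ≈ 0.525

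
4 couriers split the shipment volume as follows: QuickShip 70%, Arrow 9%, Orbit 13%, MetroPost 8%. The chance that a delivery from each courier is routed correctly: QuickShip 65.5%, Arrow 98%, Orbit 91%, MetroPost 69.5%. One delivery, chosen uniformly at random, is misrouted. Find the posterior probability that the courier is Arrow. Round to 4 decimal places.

Taking complements, P(misrouted | each) = QuickShip 0.345, Arrow 0.02, Orbit 0.09, MetroPost 0.305.
By Bayes' rule, posterior ∝ prior × likelihood:
  QuickShip: 0.7 × 0.345 = 0.2415
  Arrow: 0.09 × 0.02 = 0.0018
  Orbit: 0.13 × 0.09 = 0.0117
  MetroPost: 0.08 × 0.305 = 0.0244
Normalizing constant = 0.2794.
P(Arrow | evidence) = 0.0018 / 0.2794 ≈ 0.0064.

0.0064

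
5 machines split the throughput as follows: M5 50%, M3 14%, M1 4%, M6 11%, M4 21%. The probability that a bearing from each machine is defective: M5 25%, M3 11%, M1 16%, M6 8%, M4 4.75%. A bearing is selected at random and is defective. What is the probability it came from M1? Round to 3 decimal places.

0.039

Unnormalized posteriors (prior × likelihood):
  M5: 0.5 × 0.25 = 0.125
  M3: 0.14 × 0.11 = 0.0154
  M1: 0.04 × 0.16 = 0.0064
  M6: 0.11 × 0.08 = 0.0088
  M4: 0.21 × 0.0475 = 0.009975
Normalizing constant = 0.165575.
P(M1 | evidence) = 0.0064 / 0.165575 ≈ 0.039.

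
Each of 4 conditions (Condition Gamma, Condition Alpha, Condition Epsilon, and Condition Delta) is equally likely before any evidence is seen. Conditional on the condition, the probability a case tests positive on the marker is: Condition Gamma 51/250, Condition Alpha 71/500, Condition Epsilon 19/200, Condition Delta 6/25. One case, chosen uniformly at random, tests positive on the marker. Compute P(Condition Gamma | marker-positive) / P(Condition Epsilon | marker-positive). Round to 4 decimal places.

2.1474

Since the prior is uniform, the posterior is proportional to the likelihood:
  Condition Gamma: 0.204
  Condition Alpha: 0.142
  Condition Epsilon: 0.095
  Condition Delta: 0.24
Sum = 0.681.
The ratio is 0.204 / 0.095 (the normalizer cancels) = 2.1474.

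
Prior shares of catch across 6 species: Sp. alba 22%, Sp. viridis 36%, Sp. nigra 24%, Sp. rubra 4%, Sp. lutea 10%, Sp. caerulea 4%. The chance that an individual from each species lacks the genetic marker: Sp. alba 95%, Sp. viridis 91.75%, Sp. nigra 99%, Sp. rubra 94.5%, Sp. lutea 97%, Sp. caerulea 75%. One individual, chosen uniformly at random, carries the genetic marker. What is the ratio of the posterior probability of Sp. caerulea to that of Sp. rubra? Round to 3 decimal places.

Taking complements, P(marker | each) = Sp. alba 0.05, Sp. viridis 0.0825, Sp. nigra 0.01, Sp. rubra 0.055, Sp. lutea 0.03, Sp. caerulea 0.25.
Unnormalized posteriors (prior × likelihood):
  Sp. alba: 0.22 × 0.05 = 0.011
  Sp. viridis: 0.36 × 0.0825 = 0.0297
  Sp. nigra: 0.24 × 0.01 = 0.0024
  Sp. rubra: 0.04 × 0.055 = 0.0022
  Sp. lutea: 0.1 × 0.03 = 0.003
  Sp. caerulea: 0.04 × 0.25 = 0.01
Normalizing constant = 0.0583.
The ratio is 0.01 / 0.0022 (the normalizer cancels) = 4.545.

4.545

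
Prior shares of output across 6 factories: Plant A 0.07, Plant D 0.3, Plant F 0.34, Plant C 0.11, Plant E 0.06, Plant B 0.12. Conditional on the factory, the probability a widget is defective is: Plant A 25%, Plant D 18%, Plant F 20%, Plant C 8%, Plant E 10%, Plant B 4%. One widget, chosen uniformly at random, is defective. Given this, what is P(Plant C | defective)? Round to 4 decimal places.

0.0553

Unnormalized posteriors (prior × likelihood):
  Plant A: 0.07 × 0.25 = 0.0175
  Plant D: 0.3 × 0.18 = 0.054
  Plant F: 0.34 × 0.2 = 0.068
  Plant C: 0.11 × 0.08 = 0.0088
  Plant E: 0.06 × 0.1 = 0.006
  Plant B: 0.12 × 0.04 = 0.0048
Normalizing constant = 0.1591.
P(Plant C | evidence) = 0.0088 / 0.1591 ≈ 0.0553.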